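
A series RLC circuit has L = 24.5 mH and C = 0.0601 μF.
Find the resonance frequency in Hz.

Step 1 — Resonance condition Im(Z)=0 gives ω₀ = 1/√(LC).
Step 2 — ω₀ = 1/√(0.0245·6.01e-08) = 2.606e+04 rad/s.
Step 3 — f₀ = ω₀/(2π) = 4148 Hz.

f₀ = 4148 Hz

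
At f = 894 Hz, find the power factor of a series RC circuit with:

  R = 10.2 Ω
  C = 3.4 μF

Step 1 — Angular frequency: ω = 2π·f = 2π·894 = 5617 rad/s.
Step 2 — Component impedances:
  R: Z = R = 10.2 Ω
  C: Z = 1/(jωC) = -j/(ω·C) = 0 - j52.36 Ω
Step 3 — Series combination: Z_total = R + C = 10.2 - j52.36 Ω = 53.34∠-79.0° Ω.
Step 4 — Power factor: PF = cos(φ) = Re(Z)/|Z| = 10.2/53.34 = 0.1912.
Step 5 — Type: Im(Z) = -52.36 ⇒ leading (phase φ = -79.0°).

PF = 0.1912 (leading, φ = -79.0°)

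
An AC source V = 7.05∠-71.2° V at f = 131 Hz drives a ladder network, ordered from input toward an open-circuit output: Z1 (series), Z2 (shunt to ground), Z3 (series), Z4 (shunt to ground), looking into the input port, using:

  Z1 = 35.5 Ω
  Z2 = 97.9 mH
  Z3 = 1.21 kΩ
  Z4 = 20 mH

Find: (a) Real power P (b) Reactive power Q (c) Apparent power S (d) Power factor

Step 1 — Angular frequency: ω = 2π·f = 2π·131 = 823.1 rad/s.
Step 2 — Component impedances:
  Z1: Z = R = 35.5 Ω
  Z2: Z = jωL = j·823.1·0.0979 = 0 + j80.58 Ω
  Z3: Z = R = 1210 Ω
  Z4: Z = jωL = j·823.1·0.02 = 0 + j16.46 Ω
Step 3 — Ladder network (open output): work backward from the far end, alternating series and parallel combinations. Z_in = 40.83 + j80.15 Ω = 89.95∠63.0° Ω.
Step 4 — Source phasor: V = 7.05∠-71.2° V = 2.272 - j6.674 V.
Step 5 — Current: I = V / Z = -0.05464 - j0.05618 A = 0.07837∠-134.2° A.
Step 6 — Complex power: S = V·I* = 0.2508 + j0.4923 VA.
Step 7 — Real power: P = Re(S) = 0.2508 W.
Step 8 — Reactive power: Q = Im(S) = 0.4923 VAR.
Step 9 — Apparent power: |S| = 0.5525 VA.
Step 10 — Power factor: PF = P/|S| = 0.4539 (lagging).

(a) P = 0.2508 W  (b) Q = 0.4923 VAR  (c) S = 0.5525 VA  (d) PF = 0.4539 (lagging)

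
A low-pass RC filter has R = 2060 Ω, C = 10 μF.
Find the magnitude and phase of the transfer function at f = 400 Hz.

Step 1 — Angular frequency: ω = 2π·400 = 2513 rad/s.
Step 2 — Transfer function: H(jω) = 1/(1 + jωRC).
Step 3 — Denominator: 1 + jωRC = 1 + j·2513·2060·1e-05 = 1 + j51.77.
Step 4 — H = 0.0003729 - j0.01931.
Step 5 — Magnitude: |H| = 0.01931 (-34.3 dB); phase: φ = -88.9°.

|H| = 0.01931 (-34.3 dB), φ = -88.9°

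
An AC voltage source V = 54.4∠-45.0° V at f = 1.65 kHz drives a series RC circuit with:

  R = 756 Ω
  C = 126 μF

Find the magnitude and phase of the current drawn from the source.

Step 1 — Angular frequency: ω = 2π·f = 2π·1650 = 1.037e+04 rad/s.
Step 2 — Component impedances:
  R: Z = R = 756 Ω
  C: Z = 1/(jωC) = -j/(ω·C) = 0 - j0.7655 Ω
Step 3 — Series combination: Z_total = R + C = 756 - j0.7655 Ω = 756∠-0.1° Ω.
Step 4 — Source phasor: V = 54.4∠-45.0° V = 38.47 - j38.47 V.
Step 5 — Ohm's law: I = V / Z_total = (38.47 - j38.47) / (756 - j0.7655) = 0.05093 - j0.05083 A.
Step 6 — Convert to polar: |I| = 0.07196 A, ∠I = -44.9°.

I = 0.07196∠-44.9° A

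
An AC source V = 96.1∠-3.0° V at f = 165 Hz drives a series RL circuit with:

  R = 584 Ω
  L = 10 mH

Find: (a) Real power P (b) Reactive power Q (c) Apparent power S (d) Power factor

Step 1 — Angular frequency: ω = 2π·f = 2π·165 = 1037 rad/s.
Step 2 — Component impedances:
  R: Z = R = 584 Ω
  L: Z = jωL = j·1037·0.01 = 0 + j10.37 Ω
Step 3 — Series combination: Z_total = R + L = 584 + j10.37 Ω = 584.1∠1.0° Ω.
Step 4 — Source phasor: V = 96.1∠-3.0° V = 95.97 - j5.029 V.
Step 5 — Current: I = V / Z = 0.1641 - j0.01153 A = 0.1645∠-4.0° A.
Step 6 — Complex power: S = V·I* = 15.81 + j0.2806 VA.
Step 7 — Real power: P = Re(S) = 15.81 W.
Step 8 — Reactive power: Q = Im(S) = 0.2806 VAR.
Step 9 — Apparent power: |S| = 15.81 VA.
Step 10 — Power factor: PF = P/|S| = 0.9998 (lagging).

(a) P = 15.81 W  (b) Q = 0.2806 VAR  (c) S = 15.81 VA  (d) PF = 0.9998 (lagging)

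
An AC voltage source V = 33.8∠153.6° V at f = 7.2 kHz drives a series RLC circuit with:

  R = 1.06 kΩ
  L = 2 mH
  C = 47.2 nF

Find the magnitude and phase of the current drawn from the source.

Step 1 — Angular frequency: ω = 2π·f = 2π·7200 = 4.524e+04 rad/s.
Step 2 — Component impedances:
  R: Z = R = 1060 Ω
  L: Z = jωL = j·4.524e+04·0.002 = 0 + j90.48 Ω
  C: Z = 1/(jωC) = -j/(ω·C) = 0 - j468.3 Ω
Step 3 — Series combination: Z_total = R + L + C = 1060 - j377.8 Ω = 1125∠-19.6° Ω.
Step 4 — Source phasor: V = 33.8∠153.6° V = -30.28 + j15.03 V.
Step 5 — Ohm's law: I = V / Z_total = (-30.28 + j15.03) / (1060 - j377.8) = -0.02983 + j0.003546 A.
Step 6 — Convert to polar: |I| = 0.03004 A, ∠I = 173.2°.

I = 0.03004∠173.2° A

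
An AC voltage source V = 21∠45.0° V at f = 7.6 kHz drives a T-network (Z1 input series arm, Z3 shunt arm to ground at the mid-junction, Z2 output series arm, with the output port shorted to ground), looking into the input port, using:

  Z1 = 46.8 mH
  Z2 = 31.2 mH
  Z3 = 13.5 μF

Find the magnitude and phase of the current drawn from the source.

Step 1 — Angular frequency: ω = 2π·f = 2π·7600 = 4.775e+04 rad/s.
Step 2 — Component impedances:
  Z1: Z = jωL = j·4.775e+04·0.0468 = 0 + j2235 Ω
  Z2: Z = jωL = j·4.775e+04·0.0312 = 0 + j1490 Ω
  Z3: Z = 1/(jωC) = -j/(ω·C) = 0 - j1.551 Ω
Step 3 — With the output port shorted to ground, the output series arm Z2 runs from the junction to ground; the shunt arm Z3 also runs from the junction to ground. They appear in parallel: Z3 || Z2 = 0 - j1.553 Ω.
Step 4 — Series with input arm Z1: Z_in = Z1 + (Z3 || Z2) = 0 + j2233 Ω = 2233∠90.0° Ω.
Step 5 — Source phasor: V = 21∠45.0° V = 14.85 + j14.85 V.
Step 6 — Ohm's law: I = V / Z_total = (14.85 + j14.85) / (0 + j2233) = 0.006649 - j0.006649 A.
Step 7 — Convert to polar: |I| = 0.009403 A, ∠I = -45.0°.

I = 0.009403∠-45.0° A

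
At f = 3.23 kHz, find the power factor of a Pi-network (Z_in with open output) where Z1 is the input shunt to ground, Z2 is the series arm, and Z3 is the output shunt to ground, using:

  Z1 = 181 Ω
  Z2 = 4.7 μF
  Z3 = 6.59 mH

Step 1 — Angular frequency: ω = 2π·f = 2π·3230 = 2.029e+04 rad/s.
Step 2 — Component impedances:
  Z1: Z = R = 181 Ω
  Z2: Z = 1/(jωC) = -j/(ω·C) = 0 - j10.48 Ω
  Z3: Z = jωL = j·2.029e+04·0.00659 = 0 + j133.7 Ω
Step 3 — With open output, the series arm Z2 and the output shunt Z3 appear in series to ground: Z2 + Z3 = 0 + j123.3 Ω.
Step 4 — Parallel with input shunt Z1: Z_in = Z1 || (Z2 + Z3) = 57.34 + j84.21 Ω = 101.9∠55.7° Ω.
Step 5 — Power factor: PF = cos(φ) = Re(Z)/|Z| = 57.344/101.88 = 0.5629.
Step 6 — Type: Im(Z) = 84.21 ⇒ lagging (phase φ = 55.7°).

PF = 0.5629 (lagging, φ = 55.7°)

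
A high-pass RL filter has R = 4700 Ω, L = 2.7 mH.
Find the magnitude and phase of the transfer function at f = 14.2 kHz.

Step 1 — Angular frequency: ω = 2π·1.42e+04 = 8.922e+04 rad/s.
Step 2 — Transfer function: H(jω) = jωL/(R + jωL).
Step 3 — Numerator jωL = j·240.9; denominator R + jωL = 4700 + j240.9.
Step 4 — H = 0.00262 + j0.05112.
Step 5 — Magnitude: |H| = 0.05119 (-25.8 dB); phase: φ = 87.1°.

|H| = 0.05119 (-25.8 dB), φ = 87.1°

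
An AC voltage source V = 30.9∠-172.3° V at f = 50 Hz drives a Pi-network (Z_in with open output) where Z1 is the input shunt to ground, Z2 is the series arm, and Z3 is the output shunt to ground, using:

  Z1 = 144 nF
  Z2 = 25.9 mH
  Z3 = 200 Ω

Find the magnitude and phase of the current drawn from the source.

Step 1 — Angular frequency: ω = 2π·f = 2π·50 = 314.2 rad/s.
Step 2 — Component impedances:
  Z1: Z = 1/(jωC) = -j/(ω·C) = 0 - j2.21e+04 Ω
  Z2: Z = jωL = j·314.2·0.0259 = 0 + j8.137 Ω
  Z3: Z = R = 200 Ω
Step 3 — With open output, the series arm Z2 and the output shunt Z3 appear in series to ground: Z2 + Z3 = 200 + j8.137 Ω.
Step 4 — Parallel with input shunt Z1: Z_in = Z1 || (Z2 + Z3) = 200.1 + j6.328 Ω = 200.2∠1.8° Ω.
Step 5 — Source phasor: V = 30.9∠-172.3° V = -30.62 - j4.14 V.
Step 6 — Ohm's law: I = V / Z_total = (-30.62 - j4.14) / (200.1 + j6.328) = -0.1535 - j0.01583 A.
Step 7 — Convert to polar: |I| = 0.1543 A, ∠I = -174.1°.

I = 0.1543∠-174.1° A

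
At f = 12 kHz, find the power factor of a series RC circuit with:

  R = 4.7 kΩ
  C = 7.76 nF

Step 1 — Angular frequency: ω = 2π·f = 2π·1.2e+04 = 7.54e+04 rad/s.
Step 2 — Component impedances:
  R: Z = R = 4700 Ω
  C: Z = 1/(jωC) = -j/(ω·C) = 0 - j1709 Ω
Step 3 — Series combination: Z_total = R + C = 4700 - j1709 Ω = 5001∠-20.0° Ω.
Step 4 — Power factor: PF = cos(φ) = Re(Z)/|Z| = 4700/5001 = 0.9398.
Step 5 — Type: Im(Z) = -1709 ⇒ leading (phase φ = -20.0°).

PF = 0.9398 (leading, φ = -20.0°)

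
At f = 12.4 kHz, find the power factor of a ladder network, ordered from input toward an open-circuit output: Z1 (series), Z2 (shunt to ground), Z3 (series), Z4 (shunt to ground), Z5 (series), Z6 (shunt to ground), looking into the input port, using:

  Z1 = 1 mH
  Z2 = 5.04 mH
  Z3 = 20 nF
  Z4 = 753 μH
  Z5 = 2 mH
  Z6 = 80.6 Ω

Step 1 — Angular frequency: ω = 2π·f = 2π·1.24e+04 = 7.791e+04 rad/s.
Step 2 — Component impedances:
  Z1: Z = jωL = j·7.791e+04·0.001 = 0 + j77.91 Ω
  Z2: Z = jωL = j·7.791e+04·0.00504 = 0 + j392.7 Ω
  Z3: Z = 1/(jωC) = -j/(ω·C) = 0 - j641.8 Ω
  Z4: Z = jωL = j·7.791e+04·0.000753 = 0 + j58.67 Ω
  Z5: Z = jωL = j·7.791e+04·0.002 = 0 + j155.8 Ω
  Z6: Z = R = 80.6 Ω
Step 3 — Ladder network (open output): work backward from the far end, alternating series and parallel combinations. Z_in = 19.47 + j1224 Ω = 1224∠89.1° Ω.
Step 4 — Power factor: PF = cos(φ) = Re(Z)/|Z| = 19.47/1224 = 0.01591.
Step 5 — Type: Im(Z) = 1224 ⇒ lagging (phase φ = 89.1°).

PF = 0.01591 (lagging, φ = 89.1°)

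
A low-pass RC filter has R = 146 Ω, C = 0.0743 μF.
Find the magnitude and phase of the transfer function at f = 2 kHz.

Step 1 — Angular frequency: ω = 2π·2000 = 1.257e+04 rad/s.
Step 2 — Transfer function: H(jω) = 1/(1 + jωRC).
Step 3 — Denominator: 1 + jωRC = 1 + j·1.257e+04·146·7.43e-08 = 1 + j0.1363.
Step 4 — H = 0.9818 - j0.1338.
Step 5 — Magnitude: |H| = 0.9908 (-0.1 dB); phase: φ = -7.8°.

|H| = 0.9908 (-0.1 dB), φ = -7.8°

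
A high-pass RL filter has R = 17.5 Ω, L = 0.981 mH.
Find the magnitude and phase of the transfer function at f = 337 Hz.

Step 1 — Angular frequency: ω = 2π·337 = 2117 rad/s.
Step 2 — Transfer function: H(jω) = jωL/(R + jωL).
Step 3 — Numerator jωL = j·2.077; denominator R + jωL = 17.5 + j2.077.
Step 4 — H = 0.01389 + j0.117.
Step 5 — Magnitude: |H| = 0.1179 (-18.6 dB); phase: φ = 83.2°.

|H| = 0.1179 (-18.6 dB), φ = 83.2°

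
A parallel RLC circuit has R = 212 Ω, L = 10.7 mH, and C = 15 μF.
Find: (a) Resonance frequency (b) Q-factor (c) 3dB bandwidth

Step 1 — Resonance: ω₀ = 1/√(LC) = 1/√(0.0107·1.5e-05) = 2496 rad/s.
Step 2 — f₀ = ω₀/(2π) = 397.3 Hz.
Step 3 — Parallel Q: Q = R/(ω₀L) = 212/(2496·0.0107) = 7.938.
Step 4 — Bandwidth: Δω = ω₀/Q = 314.5 rad/s; BW = Δω/(2π) = 50.05 Hz.

(a) f₀ = 397.3 Hz  (b) Q = 7.938  (c) BW = 50.05 Hz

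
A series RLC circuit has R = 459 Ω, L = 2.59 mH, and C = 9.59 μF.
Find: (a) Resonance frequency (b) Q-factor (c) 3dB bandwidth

Step 1 — Resonance: ω₀ = 1/√(LC) = 1/√(0.00259·9.59e-06) = 6345 rad/s.
Step 2 — f₀ = ω₀/(2π) = 1010 Hz.
Step 3 — Series Q: Q = ω₀L/R = 6345·0.00259/459 = 0.0358.
Step 4 — Bandwidth: Δω = ω₀/Q = 1.772e+05 rad/s; BW = Δω/(2π) = 2.821e+04 Hz.

(a) f₀ = 1010 Hz  (b) Q = 0.0358  (c) BW = 2.821e+04 Hz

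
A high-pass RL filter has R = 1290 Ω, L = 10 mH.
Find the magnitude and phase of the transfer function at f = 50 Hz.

Step 1 — Angular frequency: ω = 2π·50 = 314.2 rad/s.
Step 2 — Transfer function: H(jω) = jωL/(R + jωL).
Step 3 — Numerator jωL = j·3.142; denominator R + jωL = 1290 + j3.142.
Step 4 — H = 5.931e-06 + j0.002435.
Step 5 — Magnitude: |H| = 0.002435 (-52.3 dB); phase: φ = 89.9°.

|H| = 0.002435 (-52.3 dB), φ = 89.9°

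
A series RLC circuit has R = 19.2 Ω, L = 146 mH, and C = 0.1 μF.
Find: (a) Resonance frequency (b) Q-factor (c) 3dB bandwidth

Step 1 — Resonance: ω₀ = 1/√(LC) = 1/√(0.146·1e-07) = 8276 rad/s.
Step 2 — f₀ = ω₀/(2π) = 1317 Hz.
Step 3 — Series Q: Q = ω₀L/R = 8276·0.146/19.2 = 62.93.
Step 4 — Bandwidth: Δω = ω₀/Q = 131.5 rad/s; BW = Δω/(2π) = 20.93 Hz.

(a) f₀ = 1317 Hz  (b) Q = 62.93  (c) BW = 20.93 Hz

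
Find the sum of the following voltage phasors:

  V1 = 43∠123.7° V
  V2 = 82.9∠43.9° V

Step 1 — Convert each phasor to rectangular form:
  V1 = 43·(cos(123.7°) + j·sin(123.7°)) = -23.86 + j35.77 V
  V2 = 82.9·(cos(43.9°) + j·sin(43.9°)) = 59.73 + j57.48 V
Step 2 — Sum components: V_total = 35.88 + j93.26 V.
Step 3 — Convert to polar: |V_total| = 99.92 V, ∠V_total = 69.0°.

V_total = 99.92∠69.0° V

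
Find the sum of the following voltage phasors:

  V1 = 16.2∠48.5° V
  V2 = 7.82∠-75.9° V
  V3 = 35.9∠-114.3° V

Step 1 — Convert each phasor to rectangular form:
  V1 = 16.2·(cos(48.5°) + j·sin(48.5°)) = 10.73 + j12.13 V
  V2 = 7.82·(cos(-75.9°) + j·sin(-75.9°)) = 1.905 - j7.584 V
  V3 = 35.9·(cos(-114.3°) + j·sin(-114.3°)) = -14.77 - j32.72 V
Step 2 — Sum components: V_total = -2.134 - j28.17 V.
Step 3 — Convert to polar: |V_total| = 28.25 V, ∠V_total = -94.3°.

V_total = 28.25∠-94.3° V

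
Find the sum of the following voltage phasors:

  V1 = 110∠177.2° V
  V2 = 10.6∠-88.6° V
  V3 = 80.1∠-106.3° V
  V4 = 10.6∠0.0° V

Step 1 — Convert each phasor to rectangular form:
  V1 = 110·(cos(177.2°) + j·sin(177.2°)) = -109.9 + j5.373 V
  V2 = 10.6·(cos(-88.6°) + j·sin(-88.6°)) = 0.259 - j10.6 V
  V3 = 80.1·(cos(-106.3°) + j·sin(-106.3°)) = -22.48 - j76.88 V
  V4 = 10.6·(cos(0.0°) + j·sin(0.0°)) = 10.6 V
Step 2 — Sum components: V_total = -121.5 - j82.1 V.
Step 3 — Convert to polar: |V_total| = 146.6 V, ∠V_total = -145.9°.

V_total = 146.6∠-145.9° V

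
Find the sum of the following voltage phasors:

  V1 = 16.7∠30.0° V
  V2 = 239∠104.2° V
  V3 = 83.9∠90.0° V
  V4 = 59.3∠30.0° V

Step 1 — Convert each phasor to rectangular form:
  V1 = 16.7·(cos(30.0°) + j·sin(30.0°)) = 14.46 + j8.35 V
  V2 = 239·(cos(104.2°) + j·sin(104.2°)) = -58.63 + j231.7 V
  V3 = 83.9·(cos(90.0°) + j·sin(90.0°)) = 0 + j83.9 V
  V4 = 59.3·(cos(30.0°) + j·sin(30.0°)) = 51.36 + j29.65 V
Step 2 — Sum components: V_total = 7.189 + j353.6 V.
Step 3 — Convert to polar: |V_total| = 353.7 V, ∠V_total = 88.8°.

V_total = 353.7∠88.8° V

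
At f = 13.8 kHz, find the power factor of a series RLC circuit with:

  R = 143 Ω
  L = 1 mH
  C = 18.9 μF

Step 1 — Angular frequency: ω = 2π·f = 2π·1.38e+04 = 8.671e+04 rad/s.
Step 2 — Component impedances:
  R: Z = R = 143 Ω
  L: Z = jωL = j·8.671e+04·0.001 = 0 + j86.71 Ω
  C: Z = 1/(jωC) = -j/(ω·C) = 0 - j0.6102 Ω
Step 3 — Series combination: Z_total = R + L + C = 143 + j86.1 Ω = 166.9∠31.1° Ω.
Step 4 — Power factor: PF = cos(φ) = Re(Z)/|Z| = 143/166.92 = 0.8567.
Step 5 — Type: Im(Z) = 86.1 ⇒ lagging (phase φ = 31.1°).

PF = 0.8567 (lagging, φ = 31.1°)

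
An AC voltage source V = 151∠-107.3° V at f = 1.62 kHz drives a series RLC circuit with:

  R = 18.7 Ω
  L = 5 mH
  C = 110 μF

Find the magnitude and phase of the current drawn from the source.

Step 1 — Angular frequency: ω = 2π·f = 2π·1620 = 1.018e+04 rad/s.
Step 2 — Component impedances:
  R: Z = R = 18.7 Ω
  L: Z = jωL = j·1.018e+04·0.005 = 0 + j50.89 Ω
  C: Z = 1/(jωC) = -j/(ω·C) = 0 - j0.8931 Ω
Step 3 — Series combination: Z_total = R + L + C = 18.7 + j50 Ω = 53.38∠69.5° Ω.
Step 4 — Source phasor: V = 151∠-107.3° V = -44.9 - j144.2 V.
Step 5 — Ohm's law: I = V / Z_total = (-44.9 - j144.2) / (18.7 + j50) = -2.824 - j0.1582 A.
Step 6 — Convert to polar: |I| = 2.829 A, ∠I = -176.8°.

I = 2.829∠-176.8° A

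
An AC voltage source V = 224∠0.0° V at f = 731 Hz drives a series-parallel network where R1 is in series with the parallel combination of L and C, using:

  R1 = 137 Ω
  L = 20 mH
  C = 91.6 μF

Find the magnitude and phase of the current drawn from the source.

Step 1 — Angular frequency: ω = 2π·f = 2π·731 = 4593 rad/s.
Step 2 — Component impedances:
  R1: Z = R = 137 Ω
  L: Z = jωL = j·4593·0.02 = 0 + j91.86 Ω
  C: Z = 1/(jωC) = -j/(ω·C) = 0 - j2.377 Ω
Step 3 — Parallel branch: L || C = 1/(1/L + 1/C) = 0 - j2.44 Ω.
Step 4 — Series with R1: Z_total = R1 + (L || C) = 137 - j2.44 Ω = 137∠-1.0° Ω.
Step 5 — Source phasor: V = 224∠0.0° V = 224 V.
Step 6 — Ohm's law: I = V / Z_total = (224) / (137 - j2.44) = 1.635 + j0.02911 A.
Step 7 — Convert to polar: |I| = 1.635 A, ∠I = 1.0°.

I = 1.635∠1.0° A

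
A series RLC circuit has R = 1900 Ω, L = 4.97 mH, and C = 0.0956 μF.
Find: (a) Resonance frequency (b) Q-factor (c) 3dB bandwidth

Step 1 — Resonance: ω₀ = 1/√(LC) = 1/√(0.00497·9.56e-08) = 4.588e+04 rad/s.
Step 2 — f₀ = ω₀/(2π) = 7302 Hz.
Step 3 — Series Q: Q = ω₀L/R = 4.588e+04·0.00497/1900 = 0.12.
Step 4 — Bandwidth: Δω = ω₀/Q = 3.823e+05 rad/s; BW = Δω/(2π) = 6.084e+04 Hz.

(a) f₀ = 7302 Hz  (b) Q = 0.12  (c) BW = 6.084e+04 Hz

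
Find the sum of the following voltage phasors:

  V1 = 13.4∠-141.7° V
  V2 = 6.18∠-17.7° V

Step 1 — Convert each phasor to rectangular form:
  V1 = 13.4·(cos(-141.7°) + j·sin(-141.7°)) = -10.52 - j8.305 V
  V2 = 6.18·(cos(-17.7°) + j·sin(-17.7°)) = 5.887 - j1.879 V
Step 2 — Sum components: V_total = -4.629 - j10.18 V.
Step 3 — Convert to polar: |V_total| = 11.19 V, ∠V_total = -114.4°.

V_total = 11.19∠-114.4° V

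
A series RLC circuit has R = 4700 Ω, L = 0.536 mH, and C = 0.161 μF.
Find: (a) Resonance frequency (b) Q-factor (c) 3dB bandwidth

Step 1 — Resonance condition Im(Z)=0 gives ω₀ = 1/√(LC).
Step 2 — ω₀ = 1/√(0.000536·1.61e-07) = 1.076e+05 rad/s.
Step 3 — f₀ = ω₀/(2π) = 1.713e+04 Hz.
Step 4 — Series Q: Q = ω₀L/R = 1.076e+05·0.000536/4700 = 0.01228.
Step 5 — 3dB bandwidth: Δω = ω₀/Q = 8.769e+06 rad/s; BW = Δω/(2π) = 1.396e+06 Hz.

(a) f₀ = 1.713e+04 Hz  (b) Q = 0.01228  (c) BW = 1.396e+06 Hz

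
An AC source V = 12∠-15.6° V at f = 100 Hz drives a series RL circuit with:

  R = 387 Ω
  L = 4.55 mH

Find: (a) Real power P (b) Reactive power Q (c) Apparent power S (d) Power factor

Step 1 — Angular frequency: ω = 2π·f = 2π·100 = 628.3 rad/s.
Step 2 — Component impedances:
  R: Z = R = 387 Ω
  L: Z = jωL = j·628.3·0.00455 = 0 + j2.859 Ω
Step 3 — Series combination: Z_total = R + L = 387 + j2.859 Ω = 387∠0.4° Ω.
Step 4 — Source phasor: V = 12∠-15.6° V = 11.56 - j3.227 V.
Step 5 — Current: I = V / Z = 0.0298 - j0.008559 A = 0.03101∠-16.0° A.
Step 6 — Complex power: S = V·I* = 0.3721 + j0.002749 VA.
Step 7 — Real power: P = Re(S) = 0.3721 W.
Step 8 — Reactive power: Q = Im(S) = 0.002749 VAR.
Step 9 — Apparent power: |S| = 0.3721 VA.
Step 10 — Power factor: PF = P/|S| = 1 (lagging).

(a) P = 0.3721 W  (b) Q = 0.002749 VAR  (c) S = 0.3721 VA  (d) PF = 1 (lagging)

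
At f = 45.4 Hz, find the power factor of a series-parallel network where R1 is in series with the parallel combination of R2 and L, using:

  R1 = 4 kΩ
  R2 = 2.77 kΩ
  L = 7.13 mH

Step 1 — Angular frequency: ω = 2π·f = 2π·45.4 = 285.3 rad/s.
Step 2 — Component impedances:
  R1: Z = R = 4000 Ω
  R2: Z = R = 2770 Ω
  L: Z = jωL = j·285.3·0.00713 = 0 + j2.034 Ω
Step 3 — Parallel branch: R2 || L = 1/(1/R2 + 1/L) = 0.001493 + j2.034 Ω.
Step 4 — Series with R1: Z_total = R1 + (R2 || L) = 4000 + j2.034 Ω = 4000∠0.0° Ω.
Step 5 — Power factor: PF = cos(φ) = Re(Z)/|Z| = 4000/4000 = 1.
Step 6 — Type: Im(Z) = 2.034 ⇒ lagging (phase φ = 0.0°).

PF = 1 (lagging, φ = 0.0°)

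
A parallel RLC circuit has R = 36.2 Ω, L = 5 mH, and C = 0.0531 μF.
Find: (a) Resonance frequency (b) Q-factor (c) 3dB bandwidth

Step 1 — Resonance: ω₀ = 1/√(LC) = 1/√(0.005·5.31e-08) = 6.137e+04 rad/s.
Step 2 — f₀ = ω₀/(2π) = 9768 Hz.
Step 3 — Parallel Q: Q = R/(ω₀L) = 36.2/(6.137e+04·0.005) = 0.118.
Step 4 — Bandwidth: Δω = ω₀/Q = 5.202e+05 rad/s; BW = Δω/(2π) = 8.28e+04 Hz.

(a) f₀ = 9768 Hz  (b) Q = 0.118  (c) BW = 8.28e+04 Hz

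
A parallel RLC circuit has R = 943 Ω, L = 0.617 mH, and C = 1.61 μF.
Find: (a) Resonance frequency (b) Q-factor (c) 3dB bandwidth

Step 1 — Resonance: ω₀ = 1/√(LC) = 1/√(0.000617·1.61e-06) = 3.173e+04 rad/s.
Step 2 — f₀ = ω₀/(2π) = 5050 Hz.
Step 3 — Parallel Q: Q = R/(ω₀L) = 943/(3.173e+04·0.000617) = 48.17.
Step 4 — Bandwidth: Δω = ω₀/Q = 658.7 rad/s; BW = Δω/(2π) = 104.8 Hz.

(a) f₀ = 5050 Hz  (b) Q = 48.17  (c) BW = 104.8 Hz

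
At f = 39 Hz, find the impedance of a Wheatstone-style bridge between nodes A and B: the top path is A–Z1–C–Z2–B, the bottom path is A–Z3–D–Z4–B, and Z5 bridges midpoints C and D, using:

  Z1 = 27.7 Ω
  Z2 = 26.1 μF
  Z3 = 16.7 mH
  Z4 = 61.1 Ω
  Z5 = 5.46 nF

Step 1 — Angular frequency: ω = 2π·f = 2π·39 = 245 rad/s.
Step 2 — Component impedances:
  Z1: Z = R = 27.7 Ω
  Z2: Z = 1/(jωC) = -j/(ω·C) = 0 - j156.4 Ω
  Z3: Z = jωL = j·245·0.0167 = 0 + j4.092 Ω
  Z4: Z = R = 61.1 Ω
  Z5: Z = 1/(jωC) = -j/(ω·C) = 0 - j7.474e+05 Ω
Step 3 — Bridge requires nodal analysis (the Z5 bridge couples midpoints C and D, so the two paths cannot be reduced to a simple series/parallel combination). Setting node B to ground and injecting 1 A at node A, the 3-node admittance system at A, C, D solves to V_A = Z_AB = 52.93 - j15.55 Ω = 55.17∠-16.4° Ω.

Z = 52.93 - j15.55 Ω = 55.17∠-16.4° Ω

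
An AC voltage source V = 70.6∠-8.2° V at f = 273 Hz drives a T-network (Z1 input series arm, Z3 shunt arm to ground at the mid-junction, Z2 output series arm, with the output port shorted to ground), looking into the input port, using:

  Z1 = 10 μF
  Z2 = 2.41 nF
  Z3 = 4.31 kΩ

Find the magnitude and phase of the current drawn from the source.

Step 1 — Angular frequency: ω = 2π·f = 2π·273 = 1715 rad/s.
Step 2 — Component impedances:
  Z1: Z = 1/(jωC) = -j/(ω·C) = 0 - j58.3 Ω
  Z2: Z = 1/(jωC) = -j/(ω·C) = 0 - j2.419e+05 Ω
  Z3: Z = R = 4310 Ω
Step 3 — With the output port shorted to ground, the output series arm Z2 runs from the junction to ground; the shunt arm Z3 also runs from the junction to ground. They appear in parallel: Z3 || Z2 = 4309 - j76.77 Ω.
Step 4 — Series with input arm Z1: Z_in = Z1 + (Z3 || Z2) = 4309 - j135.1 Ω = 4311∠-1.8° Ω.
Step 5 — Source phasor: V = 70.6∠-8.2° V = 69.88 - j10.07 V.
Step 6 — Ohm's law: I = V / Z_total = (69.88 - j10.07) / (4309 - j135.1) = 0.01628 - j0.001827 A.
Step 7 — Convert to polar: |I| = 0.01638 A, ∠I = -6.4°.

I = 0.01638∠-6.4° A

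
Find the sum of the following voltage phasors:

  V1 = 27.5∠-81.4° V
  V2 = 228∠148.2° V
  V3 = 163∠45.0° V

Step 1 — Convert each phasor to rectangular form:
  V1 = 27.5·(cos(-81.4°) + j·sin(-81.4°)) = 4.112 - j27.19 V
  V2 = 228·(cos(148.2°) + j·sin(148.2°)) = -193.8 + j120.1 V
  V3 = 163·(cos(45.0°) + j·sin(45.0°)) = 115.3 + j115.3 V
Step 2 — Sum components: V_total = -74.4 + j208.2 V.
Step 3 — Convert to polar: |V_total| = 221.1 V, ∠V_total = 109.7°.

V_total = 221.1∠109.7° V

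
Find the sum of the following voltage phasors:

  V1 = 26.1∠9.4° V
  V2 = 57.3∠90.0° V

Step 1 — Convert each phasor to rectangular form:
  V1 = 26.1·(cos(9.4°) + j·sin(9.4°)) = 25.75 + j4.263 V
  V2 = 57.3·(cos(90.0°) + j·sin(90.0°)) = 0 + j57.3 V
Step 2 — Sum components: V_total = 25.75 + j61.56 V.
Step 3 — Convert to polar: |V_total| = 66.73 V, ∠V_total = 67.3°.

V_total = 66.73∠67.3° V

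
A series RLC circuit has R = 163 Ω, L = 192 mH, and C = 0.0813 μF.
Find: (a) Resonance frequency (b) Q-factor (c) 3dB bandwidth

Step 1 — Resonance: ω₀ = 1/√(LC) = 1/√(0.192·8.13e-08) = 8004 rad/s.
Step 2 — f₀ = ω₀/(2π) = 1274 Hz.
Step 3 — Series Q: Q = ω₀L/R = 8004·0.192/163 = 9.428.
Step 4 — Bandwidth: Δω = ω₀/Q = 849 rad/s; BW = Δω/(2π) = 135.1 Hz.

(a) f₀ = 1274 Hz  (b) Q = 9.428  (c) BW = 135.1 Hz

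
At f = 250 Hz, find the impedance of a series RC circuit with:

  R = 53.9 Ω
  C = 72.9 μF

Step 1 — Angular frequency: ω = 2π·f = 2π·250 = 1571 rad/s.
Step 2 — Component impedances:
  R: Z = R = 53.9 Ω
  C: Z = 1/(jωC) = -j/(ω·C) = 0 - j8.733 Ω
Step 3 — Series combination: Z_total = R + C = 53.9 - j8.733 Ω = 54.6∠-9.2° Ω.

Z = 53.9 - j8.733 Ω = 54.6∠-9.2° Ω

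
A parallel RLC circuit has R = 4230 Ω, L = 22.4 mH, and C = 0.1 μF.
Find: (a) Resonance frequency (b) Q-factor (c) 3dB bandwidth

Step 1 — Resonance: ω₀ = 1/√(LC) = 1/√(0.0224·1e-07) = 2.113e+04 rad/s.
Step 2 — f₀ = ω₀/(2π) = 3363 Hz.
Step 3 — Parallel Q: Q = R/(ω₀L) = 4230/(2.113e+04·0.0224) = 8.938.
Step 4 — Bandwidth: Δω = ω₀/Q = 2364 rad/s; BW = Δω/(2π) = 376.3 Hz.

(a) f₀ = 3363 Hz  (b) Q = 8.938  (c) BW = 376.3 Hz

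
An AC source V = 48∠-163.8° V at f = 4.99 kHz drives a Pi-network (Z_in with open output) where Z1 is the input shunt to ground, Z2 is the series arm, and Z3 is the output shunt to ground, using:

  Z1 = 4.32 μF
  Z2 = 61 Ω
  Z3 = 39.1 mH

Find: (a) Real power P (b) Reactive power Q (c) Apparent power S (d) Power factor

Step 1 — Angular frequency: ω = 2π·f = 2π·4990 = 3.135e+04 rad/s.
Step 2 — Component impedances:
  Z1: Z = 1/(jωC) = -j/(ω·C) = 0 - j7.383 Ω
  Z2: Z = R = 61 Ω
  Z3: Z = jωL = j·3.135e+04·0.0391 = 0 + j1226 Ω
Step 3 — With open output, the series arm Z2 and the output shunt Z3 appear in series to ground: Z2 + Z3 = 61 + j1226 Ω.
Step 4 — Parallel with input shunt Z1: Z_in = Z1 || (Z2 + Z3) = 0.002234 - j7.428 Ω = 7.428∠-90.0° Ω.
Step 5 — Source phasor: V = 48∠-163.8° V = -46.09 - j13.39 V.
Step 6 — Current: I = V / Z = 1.801 - j6.206 A = 6.462∠-73.8° A.
Step 7 — Complex power: S = V·I* = 0.09329 - j310.2 VA.
Step 8 — Real power: P = Re(S) = 0.09329 W.
Step 9 — Reactive power: Q = Im(S) = -310.2 VAR.
Step 10 — Apparent power: |S| = 310.2 VA.
Step 11 — Power factor: PF = P/|S| = 0.0003007 (leading).

(a) P = 0.09329 W  (b) Q = -310.2 VAR  (c) S = 310.2 VA  (d) PF = 0.0003007 (leading)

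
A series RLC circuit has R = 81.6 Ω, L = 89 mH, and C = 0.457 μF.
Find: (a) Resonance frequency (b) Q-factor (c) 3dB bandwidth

Step 1 — Resonance condition Im(Z)=0 gives ω₀ = 1/√(LC).
Step 2 — ω₀ = 1/√(0.089·4.57e-07) = 4958 rad/s.
Step 3 — f₀ = ω₀/(2π) = 789.2 Hz.
Step 4 — Series Q: Q = ω₀L/R = 4958·0.089/81.6 = 5.408.
Step 5 — 3dB bandwidth: Δω = ω₀/Q = 916.9 rad/s; BW = Δω/(2π) = 145.9 Hz.

(a) f₀ = 789.2 Hz  (b) Q = 5.408  (c) BW = 145.9 Hz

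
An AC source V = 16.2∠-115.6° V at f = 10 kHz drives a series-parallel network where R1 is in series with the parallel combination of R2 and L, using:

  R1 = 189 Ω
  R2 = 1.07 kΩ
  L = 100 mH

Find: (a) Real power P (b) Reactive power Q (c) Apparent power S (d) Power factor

Step 1 — Angular frequency: ω = 2π·f = 2π·1e+04 = 6.283e+04 rad/s.
Step 2 — Component impedances:
  R1: Z = R = 189 Ω
  R2: Z = R = 1070 Ω
  L: Z = jωL = j·6.283e+04·0.1 = 0 + j6283 Ω
Step 3 — Parallel branch: R2 || L = 1/(1/R2 + 1/L) = 1040 + j177.1 Ω.
Step 4 — Series with R1: Z_total = R1 + (R2 || L) = 1229 + j177.1 Ω = 1242∠8.2° Ω.
Step 5 — Source phasor: V = 16.2∠-115.6° V = -7 - j14.61 V.
Step 6 — Current: I = V / Z = -0.007259 - j0.01084 A = 0.01305∠-123.8° A.
Step 7 — Complex power: S = V·I* = 0.2092 + j0.03015 VA.
Step 8 — Real power: P = Re(S) = 0.2092 W.
Step 9 — Reactive power: Q = Im(S) = 0.03015 VAR.
Step 10 — Apparent power: |S| = 0.2114 VA.
Step 11 — Power factor: PF = P/|S| = 0.9898 (lagging).

(a) P = 0.2092 W  (b) Q = 0.03015 VAR  (c) S = 0.2114 VA  (d) PF = 0.9898 (lagging)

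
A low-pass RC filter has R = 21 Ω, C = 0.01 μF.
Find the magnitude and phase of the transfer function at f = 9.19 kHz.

Step 1 — Angular frequency: ω = 2π·9190 = 5.774e+04 rad/s.
Step 2 — Transfer function: H(jω) = 1/(1 + jωRC).
Step 3 — Denominator: 1 + jωRC = 1 + j·5.774e+04·21·1e-08 = 1 + j0.01213.
Step 4 — H = 0.9999 - j0.01212.
Step 5 — Magnitude: |H| = 0.9999 (-0.0 dB); phase: φ = -0.7°.

|H| = 0.9999 (-0.0 dB), φ = -0.7°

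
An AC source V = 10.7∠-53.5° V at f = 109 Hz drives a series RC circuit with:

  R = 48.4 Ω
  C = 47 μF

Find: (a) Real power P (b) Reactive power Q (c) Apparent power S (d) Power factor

Step 1 — Angular frequency: ω = 2π·f = 2π·109 = 684.9 rad/s.
Step 2 — Component impedances:
  R: Z = R = 48.4 Ω
  C: Z = 1/(jωC) = -j/(ω·C) = 0 - j31.07 Ω
Step 3 — Series combination: Z_total = R + C = 48.4 - j31.07 Ω = 57.51∠-32.7° Ω.
Step 4 — Source phasor: V = 10.7∠-53.5° V = 6.365 - j8.601 V.
Step 5 — Current: I = V / Z = 0.1739 - j0.06608 A = 0.186∠-20.8° A.
Step 6 — Complex power: S = V·I* = 1.675 - j1.075 VA.
Step 7 — Real power: P = Re(S) = 1.675 W.
Step 8 — Reactive power: Q = Im(S) = -1.075 VAR.
Step 9 — Apparent power: |S| = 1.991 VA.
Step 10 — Power factor: PF = P/|S| = 0.8416 (leading).

(a) P = 1.675 W  (b) Q = -1.075 VAR  (c) S = 1.991 VA  (d) PF = 0.8416 (leading)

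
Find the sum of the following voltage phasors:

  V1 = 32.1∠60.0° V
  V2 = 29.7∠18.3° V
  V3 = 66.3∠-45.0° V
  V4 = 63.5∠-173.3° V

Step 1 — Convert each phasor to rectangular form:
  V1 = 32.1·(cos(60.0°) + j·sin(60.0°)) = 16.05 + j27.8 V
  V2 = 29.7·(cos(18.3°) + j·sin(18.3°)) = 28.2 + j9.326 V
  V3 = 66.3·(cos(-45.0°) + j·sin(-45.0°)) = 46.88 - j46.88 V
  V4 = 63.5·(cos(-173.3°) + j·sin(-173.3°)) = -63.07 - j7.409 V
Step 2 — Sum components: V_total = 28.06 - j17.16 V.
Step 3 — Convert to polar: |V_total| = 32.9 V, ∠V_total = -31.5°.

V_total = 32.9∠-31.5° V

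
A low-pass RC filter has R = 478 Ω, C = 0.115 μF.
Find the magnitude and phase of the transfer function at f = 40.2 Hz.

Step 1 — Angular frequency: ω = 2π·40.2 = 252.6 rad/s.
Step 2 — Transfer function: H(jω) = 1/(1 + jωRC).
Step 3 — Denominator: 1 + jωRC = 1 + j·252.6·478·1.15e-07 = 1 + j0.01388.
Step 4 — H = 0.9998 - j0.01388.
Step 5 — Magnitude: |H| = 0.9999 (-0.0 dB); phase: φ = -0.8°.

|H| = 0.9999 (-0.0 dB), φ = -0.8°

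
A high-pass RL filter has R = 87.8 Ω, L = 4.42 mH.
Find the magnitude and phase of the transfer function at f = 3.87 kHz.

Step 1 — Angular frequency: ω = 2π·3870 = 2.432e+04 rad/s.
Step 2 — Transfer function: H(jω) = jωL/(R + jωL).
Step 3 — Numerator jωL = j·107.5; denominator R + jωL = 87.8 + j107.5.
Step 4 — H = 0.5997 + j0.4899.
Step 5 — Magnitude: |H| = 0.7744 (-2.2 dB); phase: φ = 39.2°.

|H| = 0.7744 (-2.2 dB), φ = 39.2°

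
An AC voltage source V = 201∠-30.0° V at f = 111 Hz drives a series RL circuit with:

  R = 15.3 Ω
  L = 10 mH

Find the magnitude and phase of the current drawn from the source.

Step 1 — Angular frequency: ω = 2π·f = 2π·111 = 697.4 rad/s.
Step 2 — Component impedances:
  R: Z = R = 15.3 Ω
  L: Z = jωL = j·697.4·0.01 = 0 + j6.974 Ω
Step 3 — Series combination: Z_total = R + L = 15.3 + j6.974 Ω = 16.81∠24.5° Ω.
Step 4 — Source phasor: V = 201∠-30.0° V = 174.1 - j100.5 V.
Step 5 — Ohm's law: I = V / Z_total = (174.1 - j100.5) / (15.3 + j6.974) = 6.941 - j9.732 A.
Step 6 — Convert to polar: |I| = 11.95 A, ∠I = -54.5°.

I = 11.95∠-54.5° A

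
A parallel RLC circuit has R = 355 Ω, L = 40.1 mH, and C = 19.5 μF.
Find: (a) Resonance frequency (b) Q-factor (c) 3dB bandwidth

Step 1 — Resonance: ω₀ = 1/√(LC) = 1/√(0.0401·1.95e-05) = 1131 rad/s.
Step 2 — f₀ = ω₀/(2π) = 180 Hz.
Step 3 — Parallel Q: Q = R/(ω₀L) = 355/(1131·0.0401) = 7.828.
Step 4 — Bandwidth: Δω = ω₀/Q = 144.5 rad/s; BW = Δω/(2π) = 22.99 Hz.

(a) f₀ = 180 Hz  (b) Q = 7.828  (c) BW = 22.99 Hz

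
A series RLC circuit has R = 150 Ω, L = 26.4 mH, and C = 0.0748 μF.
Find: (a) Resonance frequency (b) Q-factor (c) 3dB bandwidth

Step 1 — Resonance: ω₀ = 1/√(LC) = 1/√(0.0264·7.48e-08) = 2.25e+04 rad/s.
Step 2 — f₀ = ω₀/(2π) = 3582 Hz.
Step 3 — Series Q: Q = ω₀L/R = 2.25e+04·0.0264/150 = 3.961.
Step 4 — Bandwidth: Δω = ω₀/Q = 5682 rad/s; BW = Δω/(2π) = 904.3 Hz.

(a) f₀ = 3582 Hz  (b) Q = 3.961  (c) BW = 904.3 Hz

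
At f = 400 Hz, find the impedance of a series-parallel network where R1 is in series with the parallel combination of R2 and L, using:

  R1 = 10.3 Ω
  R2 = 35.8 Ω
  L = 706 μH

Step 1 — Angular frequency: ω = 2π·f = 2π·400 = 2513 rad/s.
Step 2 — Component impedances:
  R1: Z = R = 10.3 Ω
  R2: Z = R = 35.8 Ω
  L: Z = jωL = j·2513·0.000706 = 0 + j1.774 Ω
Step 3 — Parallel branch: R2 || L = 1/(1/R2 + 1/L) = 0.08773 + j1.77 Ω.
Step 4 — Series with R1: Z_total = R1 + (R2 || L) = 10.39 + j1.77 Ω = 10.54∠9.7° Ω.

Z = 10.39 + j1.77 Ω = 10.54∠9.7° Ω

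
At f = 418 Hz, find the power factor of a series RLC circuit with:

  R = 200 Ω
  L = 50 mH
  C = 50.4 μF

Step 1 — Angular frequency: ω = 2π·f = 2π·418 = 2626 rad/s.
Step 2 — Component impedances:
  R: Z = R = 200 Ω
  L: Z = jωL = j·2626·0.05 = 0 + j131.3 Ω
  C: Z = 1/(jωC) = -j/(ω·C) = 0 - j7.555 Ω
Step 3 — Series combination: Z_total = R + L + C = 200 + j123.8 Ω = 235.2∠31.8° Ω.
Step 4 — Power factor: PF = cos(φ) = Re(Z)/|Z| = 200/235.197 = 0.8504.
Step 5 — Type: Im(Z) = 123.8 ⇒ lagging (phase φ = 31.8°).

PF = 0.8504 (lagging, φ = 31.8°)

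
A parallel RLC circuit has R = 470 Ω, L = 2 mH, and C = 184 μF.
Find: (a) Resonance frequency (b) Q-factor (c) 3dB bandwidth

Step 1 — Resonance: ω₀ = 1/√(LC) = 1/√(0.002·0.000184) = 1648 rad/s.
Step 2 — f₀ = ω₀/(2π) = 262.4 Hz.
Step 3 — Parallel Q: Q = R/(ω₀L) = 470/(1648·0.002) = 142.6.
Step 4 — Bandwidth: Δω = ω₀/Q = 11.56 rad/s; BW = Δω/(2π) = 1.84 Hz.

(a) f₀ = 262.4 Hz  (b) Q = 142.6  (c) BW = 1.84 Hz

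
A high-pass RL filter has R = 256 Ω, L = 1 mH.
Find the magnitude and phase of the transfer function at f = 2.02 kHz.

Step 1 — Angular frequency: ω = 2π·2020 = 1.269e+04 rad/s.
Step 2 — Transfer function: H(jω) = jωL/(R + jωL).
Step 3 — Numerator jωL = j·12.69; denominator R + jωL = 256 + j12.69.
Step 4 — H = 0.002452 + j0.04946.
Step 5 — Magnitude: |H| = 0.04952 (-26.1 dB); phase: φ = 87.2°.

|H| = 0.04952 (-26.1 dB), φ = 87.2°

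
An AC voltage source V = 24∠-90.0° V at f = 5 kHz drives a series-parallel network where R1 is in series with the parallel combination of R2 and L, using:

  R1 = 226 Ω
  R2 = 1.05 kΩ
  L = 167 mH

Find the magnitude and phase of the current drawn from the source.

Step 1 — Angular frequency: ω = 2π·f = 2π·5000 = 3.142e+04 rad/s.
Step 2 — Component impedances:
  R1: Z = R = 226 Ω
  R2: Z = R = 1050 Ω
  L: Z = jωL = j·3.142e+04·0.167 = 0 + j5246 Ω
Step 3 — Parallel branch: R2 || L = 1/(1/R2 + 1/L) = 1010 + j202 Ω.
Step 4 — Series with R1: Z_total = R1 + (R2 || L) = 1236 + j202 Ω = 1252∠9.3° Ω.
Step 5 — Source phasor: V = 24∠-90.0° V = 0 - j24 V.
Step 6 — Ohm's law: I = V / Z_total = (0 - j24) / (1236 + j202) = -0.003094 - j0.01892 A.
Step 7 — Convert to polar: |I| = 0.01917 A, ∠I = -99.3°.

I = 0.01917∠-99.3° A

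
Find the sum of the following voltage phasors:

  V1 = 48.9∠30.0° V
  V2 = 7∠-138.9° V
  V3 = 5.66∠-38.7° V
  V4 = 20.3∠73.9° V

Step 1 — Convert each phasor to rectangular form:
  V1 = 48.9·(cos(30.0°) + j·sin(30.0°)) = 42.35 + j24.45 V
  V2 = 7·(cos(-138.9°) + j·sin(-138.9°)) = -5.275 - j4.602 V
  V3 = 5.66·(cos(-38.7°) + j·sin(-38.7°)) = 4.417 - j3.539 V
  V4 = 20.3·(cos(73.9°) + j·sin(73.9°)) = 5.629 + j19.5 V
Step 2 — Sum components: V_total = 47.12 + j35.81 V.
Step 3 — Convert to polar: |V_total| = 59.19 V, ∠V_total = 37.2°.

V_total = 59.19∠37.2° V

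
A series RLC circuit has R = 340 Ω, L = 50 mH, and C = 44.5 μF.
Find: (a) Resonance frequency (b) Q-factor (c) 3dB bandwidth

Step 1 — Resonance condition Im(Z)=0 gives ω₀ = 1/√(LC).
Step 2 — ω₀ = 1/√(0.05·4.45e-05) = 670.4 rad/s.
Step 3 — f₀ = ω₀/(2π) = 106.7 Hz.
Step 4 — Series Q: Q = ω₀L/R = 670.4·0.05/340 = 0.09859.
Step 5 — 3dB bandwidth: Δω = ω₀/Q = 6800 rad/s; BW = Δω/(2π) = 1082 Hz.

(a) f₀ = 106.7 Hz  (b) Q = 0.09859  (c) BW = 1082 Hz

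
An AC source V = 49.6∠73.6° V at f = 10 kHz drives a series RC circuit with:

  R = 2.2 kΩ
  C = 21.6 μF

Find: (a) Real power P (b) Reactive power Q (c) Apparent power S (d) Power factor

Step 1 — Angular frequency: ω = 2π·f = 2π·1e+04 = 6.283e+04 rad/s.
Step 2 — Component impedances:
  R: Z = R = 2200 Ω
  C: Z = 1/(jωC) = -j/(ω·C) = 0 - j0.7368 Ω
Step 3 — Series combination: Z_total = R + C = 2200 - j0.7368 Ω = 2200∠-0.0° Ω.
Step 4 — Source phasor: V = 49.6∠73.6° V = 14 + j47.58 V.
Step 5 — Current: I = V / Z = 0.006358 + j0.02163 A = 0.02255∠73.6° A.
Step 6 — Complex power: S = V·I* = 1.118 - j0.0003745 VA.
Step 7 — Real power: P = Re(S) = 1.118 W.
Step 8 — Reactive power: Q = Im(S) = -0.0003745 VAR.
Step 9 — Apparent power: |S| = 1.118 VA.
Step 10 — Power factor: PF = P/|S| = 1 (leading).

(a) P = 1.118 W  (b) Q = -0.0003745 VAR  (c) S = 1.118 VA  (d) PF = 1 (leading)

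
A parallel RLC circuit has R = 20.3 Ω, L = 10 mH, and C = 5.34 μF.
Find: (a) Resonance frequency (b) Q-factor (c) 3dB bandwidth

Step 1 — Resonance: ω₀ = 1/√(LC) = 1/√(0.01·5.34e-06) = 4327 rad/s.
Step 2 — f₀ = ω₀/(2π) = 688.7 Hz.
Step 3 — Parallel Q: Q = R/(ω₀L) = 20.3/(4327·0.01) = 0.4691.
Step 4 — Bandwidth: Δω = ω₀/Q = 9225 rad/s; BW = Δω/(2π) = 1468 Hz.

(a) f₀ = 688.7 Hz  (b) Q = 0.4691  (c) BW = 1468 Hz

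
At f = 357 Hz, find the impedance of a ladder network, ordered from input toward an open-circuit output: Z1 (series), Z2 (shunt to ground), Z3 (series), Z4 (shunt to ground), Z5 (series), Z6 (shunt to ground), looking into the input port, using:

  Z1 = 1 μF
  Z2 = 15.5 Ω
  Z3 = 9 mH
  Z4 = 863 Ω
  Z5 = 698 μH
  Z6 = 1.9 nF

Step 1 — Angular frequency: ω = 2π·f = 2π·357 = 2243 rad/s.
Step 2 — Component impedances:
  Z1: Z = 1/(jωC) = -j/(ω·C) = 0 - j445.8 Ω
  Z2: Z = R = 15.5 Ω
  Z3: Z = jωL = j·2243·0.009 = 0 + j20.19 Ω
  Z4: Z = R = 863 Ω
  Z5: Z = jωL = j·2243·0.000698 = 0 + j1.566 Ω
  Z6: Z = 1/(jωC) = -j/(ω·C) = 0 - j2.346e+05 Ω
Step 3 — Ladder network (open output): work backward from the far end, alternating series and parallel combinations. Z_in = 15.23 - j445.8 Ω = 446.1∠-88.0° Ω.

Z = 15.23 - j445.8 Ω = 446.1∠-88.0° Ω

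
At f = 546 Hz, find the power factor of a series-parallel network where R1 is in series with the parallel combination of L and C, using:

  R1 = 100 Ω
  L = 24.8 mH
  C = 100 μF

Step 1 — Angular frequency: ω = 2π·f = 2π·546 = 3431 rad/s.
Step 2 — Component impedances:
  R1: Z = R = 100 Ω
  L: Z = jωL = j·3431·0.0248 = 0 + j85.08 Ω
  C: Z = 1/(jωC) = -j/(ω·C) = 0 - j2.915 Ω
Step 3 — Parallel branch: L || C = 1/(1/L + 1/C) = 0 - j3.018 Ω.
Step 4 — Series with R1: Z_total = R1 + (L || C) = 100 - j3.018 Ω = 100∠-1.7° Ω.
Step 5 — Power factor: PF = cos(φ) = Re(Z)/|Z| = 100/100.05 = 0.9995.
Step 6 — Type: Im(Z) = -3.018 ⇒ leading (phase φ = -1.7°).

PF = 0.9995 (leading, φ = -1.7°)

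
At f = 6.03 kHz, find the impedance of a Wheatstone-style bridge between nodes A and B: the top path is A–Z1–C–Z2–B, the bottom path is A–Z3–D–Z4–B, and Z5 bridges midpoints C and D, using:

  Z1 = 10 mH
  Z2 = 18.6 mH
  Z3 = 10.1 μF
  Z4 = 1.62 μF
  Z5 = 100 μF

Step 1 — Angular frequency: ω = 2π·f = 2π·6030 = 3.789e+04 rad/s.
Step 2 — Component impedances:
  Z1: Z = jωL = j·3.789e+04·0.01 = 0 + j378.9 Ω
  Z2: Z = jωL = j·3.789e+04·0.0186 = 0 + j704.7 Ω
  Z3: Z = 1/(jωC) = -j/(ω·C) = 0 - j2.613 Ω
  Z4: Z = 1/(jωC) = -j/(ω·C) = 0 - j16.29 Ω
  Z5: Z = 1/(jωC) = -j/(ω·C) = 0 - j0.2639 Ω
Step 3 — Bridge requires nodal analysis (the Z5 bridge couples midpoints C and D, so the two paths cannot be reduced to a simple series/parallel combination). Setting node B to ground and injecting 1 A at node A, the 3-node admittance system at A, C, D solves to V_A = Z_AB = 0 - j19.31 Ω = 19.31∠-90.0° Ω.

Z = 0 - j19.31 Ω = 19.31∠-90.0° Ω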